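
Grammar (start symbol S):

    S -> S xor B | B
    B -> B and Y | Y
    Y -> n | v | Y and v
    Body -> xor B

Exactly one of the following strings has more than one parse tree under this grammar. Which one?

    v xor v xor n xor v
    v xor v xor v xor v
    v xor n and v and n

v xor v xor n xor v: 1 tree
v xor v xor v xor v: 1 tree
v xor n and v and n: 2 trees

v xor n and v and n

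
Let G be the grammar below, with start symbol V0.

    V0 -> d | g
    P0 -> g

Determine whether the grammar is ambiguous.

(P0 is unreachable from V0, so its rules don't affect L(V0).) Each reachable nonterminal has at most one production per leading terminal, and all productions are right-linear; the derivation is determined token-by-token.

Unambiguous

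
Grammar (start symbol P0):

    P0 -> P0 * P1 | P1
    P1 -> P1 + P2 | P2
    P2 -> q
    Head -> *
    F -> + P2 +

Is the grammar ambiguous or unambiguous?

Only P0, P1, P2 are reachable from P0; ignoring the rest: This is a standard precedence ladder (P0 over P1 over P2), with each level left-recursive on its own operator ('*' at P0, '+' at P1). That structure is LR(1), hence unambiguous.

Unambiguous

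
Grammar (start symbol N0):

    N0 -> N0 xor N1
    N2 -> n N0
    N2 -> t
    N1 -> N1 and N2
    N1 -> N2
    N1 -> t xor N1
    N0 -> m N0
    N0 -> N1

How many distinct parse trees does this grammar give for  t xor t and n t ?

Parse trees for t xor t and n t:
  [N0 [N0 [N1 [N2 t]]] xor [N1 [N1 [N2 t]] and [N2 n [N0 [N1 [N2 t]]]]]]
  [N0 [N1 [N1 t xor [N1 [N2 t]]] and [N2 n [N0 [N1 [N2 t]]]]]]
  [N0 [N1 t xor [N1 [N1 [N2 t]] and [N2 n [N0 [N1 [N2 t]]]]]]]

3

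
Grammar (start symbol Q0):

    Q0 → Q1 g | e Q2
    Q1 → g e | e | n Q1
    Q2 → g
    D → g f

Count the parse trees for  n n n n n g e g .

Parse trees for n n n n n g e g:
  [Q0 [Q1 n [Q1 n [Q1 n [Q1 n [Q1 n [Q1 g e]]]]]] g]

1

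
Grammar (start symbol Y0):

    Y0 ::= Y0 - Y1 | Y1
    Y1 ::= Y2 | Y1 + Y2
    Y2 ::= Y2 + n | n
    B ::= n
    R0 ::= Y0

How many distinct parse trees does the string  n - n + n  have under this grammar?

Parse trees for n - n + n:
  [Y0 [Y0 [Y1 [Y2 n]]] - [Y1 [Y2 [Y2 n] + n]]]
  [Y0 [Y0 [Y1 [Y2 n]]] - [Y1 [Y1 [Y2 n]] + [Y2 n]]]

2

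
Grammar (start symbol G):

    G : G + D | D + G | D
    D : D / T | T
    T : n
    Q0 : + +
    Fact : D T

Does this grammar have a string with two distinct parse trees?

Witness: n + n

Derivation 1: G ⇒ G + D ⇒ D + D ⇒ T + D ⇒ n + D ⇒ n + T ⇒ n + n
Derivation 2: G ⇒ D + G ⇒ T + G ⇒ n + G ⇒ n + D ⇒ n + T ⇒ n + n

Two distinct leftmost derivations for the same string.

Ambiguous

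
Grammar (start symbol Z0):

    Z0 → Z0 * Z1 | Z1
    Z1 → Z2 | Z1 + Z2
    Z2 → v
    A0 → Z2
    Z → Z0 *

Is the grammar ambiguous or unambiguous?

(A0, Z are unreachable from Z0, so their rules don't affect L(Z0).) This is a standard precedence ladder (Z0 over Z1 over Z2), with each level left-recursive on its own operator ('*' at Z0, '+' at Z1). That structure is LR(1), hence unambiguous.

Unambiguous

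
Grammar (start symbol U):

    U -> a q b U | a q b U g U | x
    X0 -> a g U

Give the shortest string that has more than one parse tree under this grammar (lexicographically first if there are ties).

length 1: no string has ≥2 trees
length 4: no string has ≥2 trees
length 6: no string has ≥2 trees
length 7: no string has ≥2 trees
length 9: a q b a q b x g x has 2 parse trees

Two derivations of a q b a q b x g x:
  U ⇒ a q b U ⇒ a q b a q b U g U ⇒ a q b a q b x g U ⇒ a q b a q b x g x
  U ⇒ a q b U g U ⇒ a q b a q b U g U ⇒ a q b a q b x g U ⇒ a q b a q b x g x

a q b a q b x g x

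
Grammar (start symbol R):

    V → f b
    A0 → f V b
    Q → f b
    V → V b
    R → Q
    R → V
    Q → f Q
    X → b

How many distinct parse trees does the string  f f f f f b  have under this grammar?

1

Parse trees for f f f f f b:
  [R [Q f [Q f [Q f [Q f [Q f b]]]]]]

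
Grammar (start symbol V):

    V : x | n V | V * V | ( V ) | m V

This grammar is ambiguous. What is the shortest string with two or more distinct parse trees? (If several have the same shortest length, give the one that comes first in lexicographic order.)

m x * x

length 1: no string has ≥2 trees
length 2: no string has ≥2 trees
length 3: no string has ≥2 trees
length 4: m x * x has 2 parse trees

Two derivations of m x * x:
  V ⇒ V * V ⇒ m V * V ⇒ m x * V ⇒ m x * x
  V ⇒ m V ⇒ m V * V ⇒ m x * V ⇒ m x * x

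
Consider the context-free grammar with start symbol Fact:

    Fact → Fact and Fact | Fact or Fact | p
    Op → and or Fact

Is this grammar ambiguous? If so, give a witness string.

Ambiguous

Witness: p and p and p

Derivation 1: Fact ⇒ Fact and Fact ⇒ Fact and Fact and Fact ⇒ p and Fact and Fact ⇒ p and p and Fact ⇒ p and p and p
Derivation 2: Fact ⇒ Fact and Fact ⇒ p and Fact ⇒ p and Fact and Fact ⇒ p and p and Fact ⇒ p and p and p

Two distinct leftmost derivations for the same string.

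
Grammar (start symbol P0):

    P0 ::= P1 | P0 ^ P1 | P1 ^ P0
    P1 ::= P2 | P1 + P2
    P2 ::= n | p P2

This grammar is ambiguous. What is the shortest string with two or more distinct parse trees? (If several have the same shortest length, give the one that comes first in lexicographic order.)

n ^ n

length 1: no string has ≥2 trees
length 2: no string has ≥2 trees
length 3: n ^ n has 2 parse trees

Two derivations of n ^ n:
  P0 ⇒ P0 ^ P1 ⇒ P1 ^ P1 ⇒ P2 ^ P1 ⇒ n ^ P1 ⇒ n ^ P2 ⇒ n ^ n
  P0 ⇒ P1 ^ P0 ⇒ P2 ^ P0 ⇒ n ^ P0 ⇒ n ^ P1 ⇒ n ^ P2 ⇒ n ^ n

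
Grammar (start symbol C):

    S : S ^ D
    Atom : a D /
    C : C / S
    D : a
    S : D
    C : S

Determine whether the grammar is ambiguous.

Unambiguous

(Atom is unreachable from C, so its rules don't affect L(C).) This is a standard precedence ladder (C over S over D), with each level left-recursive on its own operator ('/' at C, '^' at S). That structure is LR(1), hence unambiguous.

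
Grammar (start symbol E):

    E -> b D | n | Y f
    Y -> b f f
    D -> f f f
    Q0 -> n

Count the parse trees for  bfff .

Parse trees for bfff:
  [E b [D f f f]]
  [E [Y b f f] f]

2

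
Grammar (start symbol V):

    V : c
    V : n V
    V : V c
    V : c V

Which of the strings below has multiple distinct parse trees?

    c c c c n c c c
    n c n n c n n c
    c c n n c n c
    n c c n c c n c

c c c c n c c c: 29 trees
n c n n c n n c: 1 tree
c c n n c n c: 1 tree
n c c n c c n c: 1 tree

c c c c n c c c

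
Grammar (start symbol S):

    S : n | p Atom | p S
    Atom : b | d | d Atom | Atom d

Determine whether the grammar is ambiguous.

Ambiguous

Witness: p d d

Derivation 1: S ⇒ p Atom ⇒ p d Atom ⇒ p d d
Derivation 2: S ⇒ p Atom ⇒ p Atom d ⇒ p d d

Two distinct leftmost derivations for the same string.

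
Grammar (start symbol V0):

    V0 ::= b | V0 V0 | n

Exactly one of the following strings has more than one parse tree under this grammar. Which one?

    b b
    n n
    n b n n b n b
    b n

n b n n b n b

b b: 1 tree
n n: 1 tree
n b n n b n b: 132 trees
b n: 1 tree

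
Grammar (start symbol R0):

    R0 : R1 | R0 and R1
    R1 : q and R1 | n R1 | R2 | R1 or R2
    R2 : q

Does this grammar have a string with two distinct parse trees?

Witness: q and q

Derivation 1: R0 ⇒ R1 ⇒ q and R1 ⇒ q and R2 ⇒ q and q
Derivation 2: R0 ⇒ R0 and R1 ⇒ R1 and R1 ⇒ R2 and R1 ⇒ q and R1 ⇒ q and R2 ⇒ q and q

Two distinct leftmost derivations for the same string.

Ambiguous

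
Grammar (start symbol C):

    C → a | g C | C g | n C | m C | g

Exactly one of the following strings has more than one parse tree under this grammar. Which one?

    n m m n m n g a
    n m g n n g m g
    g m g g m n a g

n m m n m n g a: 1 tree
n m g n n g m g: 1 tree
g m g g m n a g: 7 trees

g m g g m n a g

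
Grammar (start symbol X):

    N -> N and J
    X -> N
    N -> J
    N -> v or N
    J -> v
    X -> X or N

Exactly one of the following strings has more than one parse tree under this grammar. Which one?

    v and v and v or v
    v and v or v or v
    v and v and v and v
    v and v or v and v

v and v or v or v

v and v and v or v: 1 tree
v and v or v or v: 2 trees
v and v and v and v: 1 tree
v and v or v and v: 1 tree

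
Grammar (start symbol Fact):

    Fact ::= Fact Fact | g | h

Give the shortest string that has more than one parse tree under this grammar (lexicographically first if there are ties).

length 1: no string has ≥2 trees
length 2: no string has ≥2 trees
length 3: g g g has 2 parse trees

Two derivations of g g g:
  Fact ⇒ Fact Fact ⇒ Fact Fact Fact ⇒ g Fact Fact ⇒ g g Fact ⇒ g g g
  Fact ⇒ Fact Fact ⇒ g Fact ⇒ g Fact Fact ⇒ g g Fact ⇒ g g g

g g g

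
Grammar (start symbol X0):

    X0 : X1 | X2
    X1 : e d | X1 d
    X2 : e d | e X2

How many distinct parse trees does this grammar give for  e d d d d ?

1

Parse trees for e d d d d:
  [X0 [X1 [X1 [X1 [X1 e d] d] d] d]]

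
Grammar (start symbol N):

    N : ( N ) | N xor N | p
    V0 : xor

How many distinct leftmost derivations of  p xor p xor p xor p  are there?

5

Parse trees for p xor p xor p xor p:
  [N [N p] xor [N [N p] xor [N [N p] xor [N p]]]]
  [N [N p] xor [N [N [N p] xor [N p]] xor [N p]]]
  [N [N [N p] xor [N p]] xor [N [N p] xor [N p]]]
  [N [N [N p] xor [N [N p] xor [N p]]] xor [N p]]
  [N [N [N [N p] xor [N p]] xor [N p]] xor [N p]]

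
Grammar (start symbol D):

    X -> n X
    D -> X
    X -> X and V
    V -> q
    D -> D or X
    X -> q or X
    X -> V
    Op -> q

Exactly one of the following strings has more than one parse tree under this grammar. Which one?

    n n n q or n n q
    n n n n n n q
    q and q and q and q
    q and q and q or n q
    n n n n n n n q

n n n q or n n q: 2 trees
n n n n n n q: 1 tree
q and q and q and q: 1 tree
q and q and q or n q: 1 tree
n n n n n n n q: 1 tree

n n n q or n n q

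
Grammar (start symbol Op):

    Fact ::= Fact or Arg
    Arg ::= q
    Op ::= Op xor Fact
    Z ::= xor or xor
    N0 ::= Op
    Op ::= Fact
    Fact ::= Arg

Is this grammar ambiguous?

Unambiguous

(N0, Z are unreachable from Op, so their rules don't affect L(Op).) Op → Op xor Fact | Fact  ;  Fact → Fact or Arg | Arg  — a left-associative chain with Arg at the bottom. Each string factors uniquely by precedence.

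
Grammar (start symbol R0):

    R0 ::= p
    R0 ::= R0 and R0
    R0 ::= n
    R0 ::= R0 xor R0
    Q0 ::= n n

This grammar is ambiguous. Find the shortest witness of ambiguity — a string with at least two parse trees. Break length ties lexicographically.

n and n and n

length 1: no string has ≥2 trees
length 3: no string has ≥2 trees
length 5: n and n and n has 2 parse trees

Two derivations of n and n and n:
  R0 ⇒ R0 and R0 ⇒ R0 and R0 and R0 ⇒ n and R0 and R0 ⇒ n and n and R0 ⇒ n and n and n
  R0 ⇒ R0 and R0 ⇒ n and R0 ⇒ n and R0 and R0 ⇒ n and n and R0 ⇒ n and n and n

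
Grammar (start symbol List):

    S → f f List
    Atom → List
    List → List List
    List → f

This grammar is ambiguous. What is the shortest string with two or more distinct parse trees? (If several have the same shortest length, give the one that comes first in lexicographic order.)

length 1: no string has ≥2 trees
length 2: no string has ≥2 trees
length 3: f f f has 2 parse trees

Two derivations of f f f:
  List ⇒ List List ⇒ List List List ⇒ f List List ⇒ f f List ⇒ f f f
  List ⇒ List List ⇒ f List ⇒ f List List ⇒ f f List ⇒ f f f

f f f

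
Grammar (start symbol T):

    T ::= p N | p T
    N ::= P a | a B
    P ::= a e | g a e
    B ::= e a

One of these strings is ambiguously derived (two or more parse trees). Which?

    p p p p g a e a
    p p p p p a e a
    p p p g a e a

p p p p p a e a

p p p p g a e a: 1 tree
p p p p p a e a: 2 trees
p p p g a e a: 1 tree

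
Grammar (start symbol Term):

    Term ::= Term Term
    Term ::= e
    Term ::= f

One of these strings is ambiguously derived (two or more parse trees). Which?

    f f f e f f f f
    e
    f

f f f e f f f f: 429 trees
e: 1 tree
f: 1 tree

f f f e f f f f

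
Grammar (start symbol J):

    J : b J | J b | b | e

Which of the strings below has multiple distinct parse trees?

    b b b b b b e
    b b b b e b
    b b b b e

b b b b b b e: 1 tree
b b b b e b: 5 trees
b b b b e: 1 tree

b b b b e b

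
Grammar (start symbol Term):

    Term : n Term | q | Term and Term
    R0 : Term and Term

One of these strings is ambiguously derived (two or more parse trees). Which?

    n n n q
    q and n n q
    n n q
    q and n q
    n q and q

n q and q

n n n q: 1 tree
q and n n q: 1 tree
n n q: 1 tree
q and n q: 1 tree
n q and q: 2 trees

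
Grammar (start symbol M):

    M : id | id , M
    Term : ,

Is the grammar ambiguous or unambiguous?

Unambiguous

Only M is reachable from M; ignoring the rest: The reachable grammar is A → atom sep A | atom. Each atom is followed by either the separator (recurse) or end-of-string (stop) — no choice point.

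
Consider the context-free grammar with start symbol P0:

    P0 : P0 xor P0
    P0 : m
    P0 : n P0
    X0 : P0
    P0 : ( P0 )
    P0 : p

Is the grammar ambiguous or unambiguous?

Witness: n m xor m

Derivation 1: P0 ⇒ P0 xor P0 ⇒ n P0 xor P0 ⇒ n m xor P0 ⇒ n m xor m
Derivation 2: P0 ⇒ n P0 ⇒ n P0 xor P0 ⇒ n m xor P0 ⇒ n m xor m

Two distinct leftmost derivations for the same string.

Ambiguous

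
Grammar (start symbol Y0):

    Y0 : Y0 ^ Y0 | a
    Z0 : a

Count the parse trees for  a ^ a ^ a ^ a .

Parse trees for a ^ a ^ a ^ a:
  [Y0 [Y0 a] ^ [Y0 [Y0 a] ^ [Y0 [Y0 a] ^ [Y0 a]]]]
  [Y0 [Y0 a] ^ [Y0 [Y0 [Y0 a] ^ [Y0 a]] ^ [Y0 a]]]
  [Y0 [Y0 [Y0 a] ^ [Y0 a]] ^ [Y0 [Y0 a] ^ [Y0 a]]]
  [Y0 [Y0 [Y0 a] ^ [Y0 [Y0 a] ^ [Y0 a]]] ^ [Y0 a]]
  [Y0 [Y0 [Y0 [Y0 a] ^ [Y0 a]] ^ [Y0 a]] ^ [Y0 a]]

5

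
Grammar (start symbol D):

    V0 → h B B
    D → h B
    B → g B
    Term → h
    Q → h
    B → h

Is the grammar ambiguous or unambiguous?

(Term, Q, V0 are unreachable from D, so their rules don't affect L(D).) The reachable rules are right-linear with at most one rule per (nonterminal, next-terminal) pair. Each input token forces the next rule, so parsing is deterministic.

Unambiguous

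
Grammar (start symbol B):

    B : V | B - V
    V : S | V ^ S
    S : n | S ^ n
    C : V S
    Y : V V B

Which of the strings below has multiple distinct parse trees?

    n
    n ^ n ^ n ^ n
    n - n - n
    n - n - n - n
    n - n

n ^ n ^ n ^ n

n: 1 tree
n ^ n ^ n ^ n: 8 trees
n - n - n: 1 tree
n - n - n - n: 1 tree
n - n: 1 tree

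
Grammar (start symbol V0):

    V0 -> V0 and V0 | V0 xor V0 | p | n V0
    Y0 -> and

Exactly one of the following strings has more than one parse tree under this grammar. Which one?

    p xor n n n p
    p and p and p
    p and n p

p xor n n n p: 1 tree
p and p and p: 2 trees
p and n p: 1 tree

p and p and p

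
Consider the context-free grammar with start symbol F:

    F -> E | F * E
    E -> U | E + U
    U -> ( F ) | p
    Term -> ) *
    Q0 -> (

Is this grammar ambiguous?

Unambiguous

(Term, Q0 are unreachable from F, so their rules don't affect L(F).) This is a standard precedence ladder (F over E over U), with each level left-recursive on its own operator ('*' at F, '+' at E). That structure is LR(1), hence unambiguous.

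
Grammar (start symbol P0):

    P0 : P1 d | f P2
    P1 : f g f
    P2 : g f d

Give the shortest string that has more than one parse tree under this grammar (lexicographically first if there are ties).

length 4: f g f d has 2 parse trees

Two derivations of f g f d:
  P0 ⇒ P1 d ⇒ f g f d
  P0 ⇒ f P2 ⇒ f g f d

f g f d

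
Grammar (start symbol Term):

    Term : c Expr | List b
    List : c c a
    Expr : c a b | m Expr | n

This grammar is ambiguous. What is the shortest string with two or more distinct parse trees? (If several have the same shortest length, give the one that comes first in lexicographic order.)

length 2: no string has ≥2 trees
length 3: no string has ≥2 trees
length 4: c c a b has 2 parse trees

Two derivations of c c a b:
  Term ⇒ c Expr ⇒ c c a b
  Term ⇒ List b ⇒ c c a b

c c a b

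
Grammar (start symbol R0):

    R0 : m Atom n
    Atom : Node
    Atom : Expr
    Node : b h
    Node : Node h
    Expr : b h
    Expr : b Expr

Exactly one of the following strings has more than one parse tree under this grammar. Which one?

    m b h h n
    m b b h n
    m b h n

m b h h n: 1 tree
m b b h n: 1 tree
m b h n: 2 trees

m b h n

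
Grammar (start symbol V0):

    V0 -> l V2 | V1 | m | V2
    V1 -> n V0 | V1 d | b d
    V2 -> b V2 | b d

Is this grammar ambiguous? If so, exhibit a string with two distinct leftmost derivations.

Ambiguous

Witness: b d

Derivation 1: V0 ⇒ V1 ⇒ b d
Derivation 2: V0 ⇒ V2 ⇒ b d

Two distinct leftmost derivations for the same string.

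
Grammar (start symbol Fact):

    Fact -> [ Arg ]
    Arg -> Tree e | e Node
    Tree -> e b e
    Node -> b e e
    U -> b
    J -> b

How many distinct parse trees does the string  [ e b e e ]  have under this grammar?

Parse trees for [ e b e e ]:
  [Fact [ [Arg [Tree e b e] e] ]]
  [Fact [ [Arg e [Node b e e]] ]]

2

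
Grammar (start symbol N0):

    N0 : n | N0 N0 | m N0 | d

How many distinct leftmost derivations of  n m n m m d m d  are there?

Parse trees for n m n m m d m d (showing first 6 of 15):
  [N0 [N0 n] [N0 [N0 m [N0 n]] [N0 [N0 m [N0 m [N0 d]]] [N0 m [N0 d]]]]]
  [N0 [N0 n] [N0 [N0 m [N0 n]] [N0 m [N0 [N0 m [N0 d]] [N0 m [N0 d]]]]]]
  [N0 [N0 n] [N0 [N0 m [N0 n]] [N0 m [N0 m [N0 [N0 d] [N0 m [N0 d]]]]]]]
  [N0 [N0 n] [N0 [N0 [N0 m [N0 n]] [N0 m [N0 m [N0 d]]]] [N0 m [N0 d]]]]
  [N0 [N0 n] [N0 [N0 m [N0 [N0 n] [N0 m [N0 m [N0 d]]]]] [N0 m [N0 d]]]]
  [N0 [N0 n] [N0 m [N0 [N0 n] [N0 [N0 m [N0 m [N0 d]]] [N0 m [N0 d]]]]]]

15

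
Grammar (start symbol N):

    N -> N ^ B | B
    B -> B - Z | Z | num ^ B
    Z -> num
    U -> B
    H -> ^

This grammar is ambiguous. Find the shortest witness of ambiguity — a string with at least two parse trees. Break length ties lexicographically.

num ^ num

length 1: no string has ≥2 trees
length 3: num ^ num has 2 parse trees

Two derivations of num ^ num:
  N ⇒ N ^ B ⇒ B ^ B ⇒ Z ^ B ⇒ num ^ B ⇒ num ^ Z ⇒ num ^ num
  N ⇒ B ⇒ num ^ B ⇒ num ^ Z ⇒ num ^ num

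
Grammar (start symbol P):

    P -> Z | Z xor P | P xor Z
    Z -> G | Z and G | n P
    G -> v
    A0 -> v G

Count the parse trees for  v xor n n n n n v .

Parse trees for v xor n n n n n v:
  [P [Z [G v]] xor [P [Z n [P [Z n [P [Z n [P [Z n [P [Z n [P [Z [G v]]]]]]]]]]]]]]
  [P [P [Z [G v]]] xor [Z n [P [Z n [P [Z n [P [Z n [P [Z n [P [Z [G v]]]]]]]]]]]]]

2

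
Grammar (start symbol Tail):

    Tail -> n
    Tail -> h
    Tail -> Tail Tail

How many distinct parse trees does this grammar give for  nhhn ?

5

Parse trees for nhhn:
  [Tail [Tail n] [Tail [Tail h] [Tail [Tail h] [Tail n]]]]
  [Tail [Tail n] [Tail [Tail [Tail h] [Tail h]] [Tail n]]]
  [Tail [Tail [Tail n] [Tail h]] [Tail [Tail h] [Tail n]]]
  [Tail [Tail [Tail n] [Tail [Tail h] [Tail h]]] [Tail n]]
  [Tail [Tail [Tail [Tail n] [Tail h]] [Tail h]] [Tail n]]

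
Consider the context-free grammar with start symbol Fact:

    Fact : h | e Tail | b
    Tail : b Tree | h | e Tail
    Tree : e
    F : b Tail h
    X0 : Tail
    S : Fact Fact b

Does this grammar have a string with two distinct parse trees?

(F, X0, S are unreachable from Fact, so their rules don't affect L(Fact).) Restricted to the reachable nonterminals, every rule has the form A → t or A → t B, and no two rules for the same A share a first terminal. The grammar encodes a DFA — one run per string.

Unambiguous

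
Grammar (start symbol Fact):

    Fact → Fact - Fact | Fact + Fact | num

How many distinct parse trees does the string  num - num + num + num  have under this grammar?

Parse trees for num - num + num + num:
  [Fact [Fact num] - [Fact [Fact num] + [Fact [Fact num] + [Fact num]]]]
  [Fact [Fact num] - [Fact [Fact [Fact num] + [Fact num]] + [Fact num]]]
  [Fact [Fact [Fact num] - [Fact num]] + [Fact [Fact num] + [Fact num]]]
  [Fact [Fact [Fact num] - [Fact [Fact num] + [Fact num]]] + [Fact num]]
  [Fact [Fact [Fact [Fact num] - [Fact num]] + [Fact num]] + [Fact num]]

5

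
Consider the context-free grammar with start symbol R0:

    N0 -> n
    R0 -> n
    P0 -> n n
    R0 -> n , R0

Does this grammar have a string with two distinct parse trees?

Only R0 is reachable from R0; ignoring the rest: The reachable grammar is A → atom sep A | atom. Each atom is followed by either the separator (recurse) or end-of-string (stop) — no choice point.

Unambiguous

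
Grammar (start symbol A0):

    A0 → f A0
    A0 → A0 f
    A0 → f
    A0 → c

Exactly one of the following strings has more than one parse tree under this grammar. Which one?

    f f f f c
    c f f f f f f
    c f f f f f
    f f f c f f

f f f f c: 1 tree
c f f f f f f: 1 tree
c f f f f f: 1 tree
f f f c f f: 10 trees

f f f c f f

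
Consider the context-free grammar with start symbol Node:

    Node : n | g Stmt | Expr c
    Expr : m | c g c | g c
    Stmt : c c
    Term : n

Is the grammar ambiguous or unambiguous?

Ambiguous

Witness: g c c

Derivation 1: Node ⇒ g Stmt ⇒ g c c
Derivation 2: Node ⇒ Expr c ⇒ g c c

Two distinct leftmost derivations for the same string.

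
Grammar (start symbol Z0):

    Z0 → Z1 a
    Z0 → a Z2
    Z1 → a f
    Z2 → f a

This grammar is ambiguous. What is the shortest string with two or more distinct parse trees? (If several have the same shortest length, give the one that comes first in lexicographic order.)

a f a

length 3: a f a has 2 parse trees

Two derivations of a f a:
  Z0 ⇒ Z1 a ⇒ a f a
  Z0 ⇒ a Z2 ⇒ a f a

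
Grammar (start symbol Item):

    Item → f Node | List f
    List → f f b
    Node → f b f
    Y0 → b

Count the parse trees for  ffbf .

Parse trees for ffbf:
  [Item f [Node f b f]]
  [Item [List f f b] f]

2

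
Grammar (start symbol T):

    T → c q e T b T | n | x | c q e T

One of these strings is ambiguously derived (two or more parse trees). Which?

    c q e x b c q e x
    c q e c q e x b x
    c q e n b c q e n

c q e x b c q e x: 1 tree
c q e c q e x b x: 2 trees
c q e n b c q e n: 1 tree

c q e c q e x b x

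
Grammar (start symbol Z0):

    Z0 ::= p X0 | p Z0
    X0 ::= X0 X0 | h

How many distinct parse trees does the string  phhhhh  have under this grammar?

14

Parse trees for phhhhh (showing first 6 of 14):
  [Z0 p [X0 [X0 h] [X0 [X0 h] [X0 [X0 h] [X0 [X0 h] [X0 h]]]]]]
  [Z0 p [X0 [X0 h] [X0 [X0 h] [X0 [X0 [X0 h] [X0 h]] [X0 h]]]]]
  [Z0 p [X0 [X0 h] [X0 [X0 [X0 h] [X0 h]] [X0 [X0 h] [X0 h]]]]]
  [Z0 p [X0 [X0 h] [X0 [X0 [X0 h] [X0 [X0 h] [X0 h]]] [X0 h]]]]
  [Z0 p [X0 [X0 h] [X0 [X0 [X0 [X0 h] [X0 h]] [X0 h]] [X0 h]]]]
  [Z0 p [X0 [X0 [X0 h] [X0 h]] [X0 [X0 h] [X0 [X0 h] [X0 h]]]]]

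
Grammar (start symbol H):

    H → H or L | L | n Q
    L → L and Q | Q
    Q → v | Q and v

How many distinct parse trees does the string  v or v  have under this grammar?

Parse trees for v or v:
  [H [H [L [Q v]]] or [L [Q v]]]

1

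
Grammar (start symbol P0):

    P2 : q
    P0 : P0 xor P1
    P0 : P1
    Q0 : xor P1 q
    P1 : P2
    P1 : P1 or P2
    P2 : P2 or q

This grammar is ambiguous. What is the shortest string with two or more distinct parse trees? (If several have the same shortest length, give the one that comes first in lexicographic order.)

q or q

length 1: no string has ≥2 trees
length 3: q or q has 2 parse trees

Two derivations of q or q:
  P0 ⇒ P1 ⇒ P2 ⇒ P2 or q ⇒ q or q
  P0 ⇒ P1 ⇒ P1 or P2 ⇒ P2 or P2 ⇒ q or P2 ⇒ q or q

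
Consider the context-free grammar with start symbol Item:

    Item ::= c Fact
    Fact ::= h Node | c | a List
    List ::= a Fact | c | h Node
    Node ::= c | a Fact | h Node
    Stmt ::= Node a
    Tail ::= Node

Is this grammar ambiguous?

Unambiguous

Only Item, Fact, List, Node are reachable from Item; ignoring the rest: Restricted to the reachable nonterminals, every rule has the form A → t or A → t B, and no two rules for the same A share a first terminal. The grammar encodes a DFA — one run per string.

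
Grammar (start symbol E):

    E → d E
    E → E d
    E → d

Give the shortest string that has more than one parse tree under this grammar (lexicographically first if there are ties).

d d

length 1: no string has ≥2 trees
length 2: d d has 2 parse trees

Two derivations of d d:
  E ⇒ d E ⇒ d d
  E ⇒ E d ⇒ d d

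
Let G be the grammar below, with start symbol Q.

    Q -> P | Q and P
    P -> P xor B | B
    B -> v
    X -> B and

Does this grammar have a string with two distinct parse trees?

(X is unreachable from Q, so its rules don't affect L(Q).) Q → Q and P | P  ;  P → P xor B | B  — a left-associative chain with B at the bottom. Each string factors uniquely by precedence.

Unambiguous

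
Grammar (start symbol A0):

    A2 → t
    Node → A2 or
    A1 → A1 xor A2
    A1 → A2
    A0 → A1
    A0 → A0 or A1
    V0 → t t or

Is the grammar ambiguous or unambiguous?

Unambiguous

(V0, Node are unreachable from A0, so their rules don't affect L(A0).) The grammar is stratified — A0 handles 'or' (left-recursive), A1 handles 'xor', A2 atoms. Each operator has a fixed associativity and precedence level, so every string has one parse.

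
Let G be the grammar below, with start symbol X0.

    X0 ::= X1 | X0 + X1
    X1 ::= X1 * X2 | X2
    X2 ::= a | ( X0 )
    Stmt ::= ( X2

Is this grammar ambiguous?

Unambiguous

(Stmt is unreachable from X0, so its rules don't affect L(X0).) X0 → X0 + X1 | X1  ;  X1 → X1 * X2 | X2  — a left-associative chain with X2 at the bottom. Each string factors uniquely by precedence.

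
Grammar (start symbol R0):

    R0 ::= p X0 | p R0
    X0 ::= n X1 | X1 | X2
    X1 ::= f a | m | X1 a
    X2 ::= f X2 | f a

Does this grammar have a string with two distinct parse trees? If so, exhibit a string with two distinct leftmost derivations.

Ambiguous

Witness: p f a

Derivation 1: R0 ⇒ p X0 ⇒ p X1 ⇒ p f a
Derivation 2: R0 ⇒ p X0 ⇒ p X2 ⇒ p f a

Two distinct leftmost derivations for the same string.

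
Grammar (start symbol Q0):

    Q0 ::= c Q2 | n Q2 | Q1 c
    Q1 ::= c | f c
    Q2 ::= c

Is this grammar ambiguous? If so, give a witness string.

Witness: c c

Derivation 1: Q0 ⇒ c Q2 ⇒ c c
Derivation 2: Q0 ⇒ Q1 c ⇒ c c

Two distinct leftmost derivations for the same string.

Ambiguous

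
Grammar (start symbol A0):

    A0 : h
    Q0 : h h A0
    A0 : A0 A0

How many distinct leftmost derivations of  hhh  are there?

Parse trees for hhh:
  [A0 [A0 h] [A0 [A0 h] [A0 h]]]
  [A0 [A0 [A0 h] [A0 h]] [A0 h]]

2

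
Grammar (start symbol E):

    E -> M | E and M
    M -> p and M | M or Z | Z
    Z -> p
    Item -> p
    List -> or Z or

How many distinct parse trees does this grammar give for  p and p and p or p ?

7

Parse trees for p and p and p or p:
  [E [M p and [M p and [M [M [Z p]] or [Z p]]]]]
  [E [M p and [M [M p and [M [Z p]]] or [Z p]]]]
  [E [M [M p and [M p and [M [Z p]]]] or [Z p]]]
  [E [E [M [Z p]]] and [M p and [M [M [Z p]] or [Z p]]]]
  [E [E [M [Z p]]] and [M [M p and [M [Z p]]] or [Z p]]]
  [E [E [M p and [M [Z p]]]] and [M [M [Z p]] or [Z p]]]
  [E [E [E [M [Z p]]] and [M [Z p]]] and [M [M [Z p]] or [Z p]]]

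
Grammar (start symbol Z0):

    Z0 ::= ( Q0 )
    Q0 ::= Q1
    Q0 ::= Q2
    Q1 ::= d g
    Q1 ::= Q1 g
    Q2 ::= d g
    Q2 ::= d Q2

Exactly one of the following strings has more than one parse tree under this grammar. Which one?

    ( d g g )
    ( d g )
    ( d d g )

( d g g ): 1 tree
( d g ): 2 trees
( d d g ): 1 tree

( d g )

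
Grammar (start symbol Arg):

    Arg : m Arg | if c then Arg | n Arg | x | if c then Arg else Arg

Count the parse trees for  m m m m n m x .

Parse trees for m m m m n m x:
  [Arg m [Arg m [Arg m [Arg m [Arg n [Arg m [Arg x]]]]]]]

1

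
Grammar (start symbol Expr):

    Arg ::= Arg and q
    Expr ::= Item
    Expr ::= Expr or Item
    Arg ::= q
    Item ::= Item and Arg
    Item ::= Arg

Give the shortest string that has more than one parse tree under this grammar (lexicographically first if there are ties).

q and q

length 1: no string has ≥2 trees
length 3: q and q has 2 parse trees

Two derivations of q and q:
  Expr ⇒ Item ⇒ Item and Arg ⇒ Arg and Arg ⇒ q and Arg ⇒ q and q
  Expr ⇒ Item ⇒ Arg ⇒ Arg and q ⇒ q and q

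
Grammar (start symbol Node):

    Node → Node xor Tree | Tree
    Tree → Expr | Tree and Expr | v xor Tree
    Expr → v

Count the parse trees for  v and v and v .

1

Parse trees for v and v and v:
  [Node [Tree [Tree [Tree [Expr v]] and [Expr v]] and [Expr v]]]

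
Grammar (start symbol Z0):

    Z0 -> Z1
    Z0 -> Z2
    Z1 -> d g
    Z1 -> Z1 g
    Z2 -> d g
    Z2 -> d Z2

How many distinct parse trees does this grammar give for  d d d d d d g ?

Parse trees for d d d d d d g:
  [Z0 [Z2 d [Z2 d [Z2 d [Z2 d [Z2 d [Z2 d g]]]]]]]

1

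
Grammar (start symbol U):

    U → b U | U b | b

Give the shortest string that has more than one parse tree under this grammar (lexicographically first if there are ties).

b b

length 1: no string has ≥2 trees
length 2: b b has 2 parse trees

Two derivations of b b:
  U ⇒ b U ⇒ b b
  U ⇒ U b ⇒ b b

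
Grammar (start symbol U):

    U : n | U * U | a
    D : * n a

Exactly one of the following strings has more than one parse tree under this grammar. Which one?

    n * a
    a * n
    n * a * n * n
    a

n * a * n * n

n * a: 1 tree
a * n: 1 tree
n * a * n * n: 5 trees
a: 1 tree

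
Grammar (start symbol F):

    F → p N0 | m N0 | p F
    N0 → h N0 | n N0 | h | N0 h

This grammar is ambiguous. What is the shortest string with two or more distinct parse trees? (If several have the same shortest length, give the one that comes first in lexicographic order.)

m h h

length 2: no string has ≥2 trees
length 3: m h h has 2 parse trees

Two derivations of m h h:
  F ⇒ m N0 ⇒ m h N0 ⇒ m h h
  F ⇒ m N0 ⇒ m N0 h ⇒ m h h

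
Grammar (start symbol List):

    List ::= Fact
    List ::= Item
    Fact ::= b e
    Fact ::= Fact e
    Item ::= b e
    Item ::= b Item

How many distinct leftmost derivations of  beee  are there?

Parse trees for beee:
  [List [Fact [Fact [Fact b e] e] e]]

1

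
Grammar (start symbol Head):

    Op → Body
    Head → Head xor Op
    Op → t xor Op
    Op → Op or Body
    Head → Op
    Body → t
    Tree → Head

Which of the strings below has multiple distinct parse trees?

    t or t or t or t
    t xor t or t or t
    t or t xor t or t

t xor t or t or t

t or t or t or t: 1 tree
t xor t or t or t: 4 trees
t or t xor t or t: 1 tree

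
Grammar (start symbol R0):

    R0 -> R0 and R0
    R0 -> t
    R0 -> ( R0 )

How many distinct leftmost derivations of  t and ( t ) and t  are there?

2

Parse trees for t and ( t ) and t:
  [R0 [R0 t] and [R0 [R0 ( [R0 t] )] and [R0 t]]]
  [R0 [R0 [R0 t] and [R0 ( [R0 t] )]] and [R0 t]]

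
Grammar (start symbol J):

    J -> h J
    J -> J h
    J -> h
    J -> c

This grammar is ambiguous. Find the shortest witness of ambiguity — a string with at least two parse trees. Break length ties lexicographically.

length 1: no string has ≥2 trees
length 2: h h has 2 parse trees

Two derivations of h h:
  J ⇒ h J ⇒ h h
  J ⇒ J h ⇒ h h

h h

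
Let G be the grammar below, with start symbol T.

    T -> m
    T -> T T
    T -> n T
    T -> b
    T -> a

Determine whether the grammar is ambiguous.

Ambiguous

Witness: a a a

Derivation 1: T ⇒ T T ⇒ T T T ⇒ a T T ⇒ a a T ⇒ a a a
Derivation 2: T ⇒ T T ⇒ a T ⇒ a T T ⇒ a a T ⇒ a a a

Two distinct leftmost derivations for the same string.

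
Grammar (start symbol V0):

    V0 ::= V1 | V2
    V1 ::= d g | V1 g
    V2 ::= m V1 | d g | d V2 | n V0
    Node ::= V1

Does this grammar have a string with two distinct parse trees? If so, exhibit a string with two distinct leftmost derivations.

Witness: d g

Derivation 1: V0 ⇒ V1 ⇒ d g
Derivation 2: V0 ⇒ V2 ⇒ d g

Two distinct leftmost derivations for the same string.

Ambiguous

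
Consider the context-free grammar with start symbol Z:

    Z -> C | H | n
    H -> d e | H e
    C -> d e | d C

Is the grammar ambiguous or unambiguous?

Witness: d e

Derivation 1: Z ⇒ C ⇒ d e
Derivation 2: Z ⇒ H ⇒ d e

Two distinct leftmost derivations for the same string.

Ambiguous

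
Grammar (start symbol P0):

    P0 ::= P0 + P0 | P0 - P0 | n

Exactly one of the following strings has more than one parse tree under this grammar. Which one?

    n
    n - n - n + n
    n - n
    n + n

n - n - n + n

n: 1 tree
n - n - n + n: 5 trees
n - n: 1 tree
n + n: 1 tree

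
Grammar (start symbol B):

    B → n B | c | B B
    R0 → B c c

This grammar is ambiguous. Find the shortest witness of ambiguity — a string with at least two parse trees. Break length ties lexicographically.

c c c

length 1: no string has ≥2 trees
length 2: no string has ≥2 trees
length 3: c c c has 2 parse trees

Two derivations of c c c:
  B ⇒ B B ⇒ c B ⇒ c B B ⇒ c c B ⇒ c c c
  B ⇒ B B ⇒ B B B ⇒ c B B ⇒ c c B ⇒ c c c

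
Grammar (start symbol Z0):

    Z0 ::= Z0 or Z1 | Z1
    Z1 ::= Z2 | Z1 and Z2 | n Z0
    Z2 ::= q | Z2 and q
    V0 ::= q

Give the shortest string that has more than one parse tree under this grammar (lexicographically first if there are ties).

length 1: no string has ≥2 trees
length 2: no string has ≥2 trees
length 3: q and q has 2 parse trees

Two derivations of q and q:
  Z0 ⇒ Z1 ⇒ Z2 ⇒ Z2 and q ⇒ q and q
  Z0 ⇒ Z1 ⇒ Z1 and Z2 ⇒ Z2 and Z2 ⇒ q and Z2 ⇒ q and q

q and q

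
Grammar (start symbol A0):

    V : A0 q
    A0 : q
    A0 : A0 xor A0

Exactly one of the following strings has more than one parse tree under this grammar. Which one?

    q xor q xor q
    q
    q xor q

q xor q xor q: 2 trees
q: 1 tree
q xor q: 1 tree

q xor q xor q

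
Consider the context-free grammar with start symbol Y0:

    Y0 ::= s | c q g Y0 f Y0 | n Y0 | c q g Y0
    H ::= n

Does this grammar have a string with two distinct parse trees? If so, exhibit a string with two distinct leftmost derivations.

Witness: c q g c q g s f s

Derivation 1: Y0 ⇒ c q g Y0 f Y0 ⇒ c q g c q g Y0 f Y0 ⇒ c q g c q g s f Y0 ⇒ c q g c q g s f s
Derivation 2: Y0 ⇒ c q g Y0 ⇒ c q g c q g Y0 f Y0 ⇒ c q g c q g s f Y0 ⇒ c q g c q g s f s

Two distinct leftmost derivations for the same string.

Ambiguous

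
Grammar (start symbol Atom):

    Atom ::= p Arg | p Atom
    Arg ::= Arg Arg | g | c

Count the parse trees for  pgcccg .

Parse trees for pgcccg (showing first 6 of 14):
  [Atom p [Arg [Arg g] [Arg [Arg c] [Arg [Arg c] [Arg [Arg c] [Arg g]]]]]]
  [Atom p [Arg [Arg g] [Arg [Arg c] [Arg [Arg [Arg c] [Arg c]] [Arg g]]]]]
  [Atom p [Arg [Arg g] [Arg [Arg [Arg c] [Arg c]] [Arg [Arg c] [Arg g]]]]]
  [Atom p [Arg [Arg g] [Arg [Arg [Arg c] [Arg [Arg c] [Arg c]]] [Arg g]]]]
  [Atom p [Arg [Arg g] [Arg [Arg [Arg [Arg c] [Arg c]] [Arg c]] [Arg g]]]]
  [Atom p [Arg [Arg [Arg g] [Arg c]] [Arg [Arg c] [Arg [Arg c] [Arg g]]]]]

14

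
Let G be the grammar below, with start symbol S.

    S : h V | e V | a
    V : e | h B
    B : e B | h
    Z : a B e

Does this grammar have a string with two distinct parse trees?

(Z is unreachable from S, so its rules don't affect L(S).) The reachable rules are right-linear with at most one rule per (nonterminal, next-terminal) pair. Each input token forces the next rule, so parsing is deterministic.

Unambiguous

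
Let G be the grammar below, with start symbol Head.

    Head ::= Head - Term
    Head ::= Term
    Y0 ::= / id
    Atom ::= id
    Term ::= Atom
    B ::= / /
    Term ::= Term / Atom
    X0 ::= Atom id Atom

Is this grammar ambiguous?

Only Head, Term, Atom are reachable from Head; ignoring the rest: Head → Head - Term | Term  ;  Term → Term / Atom | Atom  — a left-associative chain with Atom at the bottom. Each string factors uniquely by precedence.

Unambiguous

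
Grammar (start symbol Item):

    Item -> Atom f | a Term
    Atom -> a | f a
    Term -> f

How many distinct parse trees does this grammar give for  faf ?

Parse trees for faf:
  [Item [Atom f a] f]

1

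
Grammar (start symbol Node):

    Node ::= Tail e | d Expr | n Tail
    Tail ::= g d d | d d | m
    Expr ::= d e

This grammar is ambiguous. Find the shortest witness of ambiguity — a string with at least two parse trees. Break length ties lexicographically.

length 2: no string has ≥2 trees
length 3: d d e has 2 parse trees

Two derivations of d d e:
  Node ⇒ Tail e ⇒ d d e
  Node ⇒ d Expr ⇒ d d e

d d e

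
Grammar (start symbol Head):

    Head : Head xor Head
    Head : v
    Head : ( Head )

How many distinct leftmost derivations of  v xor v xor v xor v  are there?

Parse trees for v xor v xor v xor v:
  [Head [Head v] xor [Head [Head v] xor [Head [Head v] xor [Head v]]]]
  [Head [Head v] xor [Head [Head [Head v] xor [Head v]] xor [Head v]]]
  [Head [Head [Head v] xor [Head v]] xor [Head [Head v] xor [Head v]]]
  [Head [Head [Head v] xor [Head [Head v] xor [Head v]]] xor [Head v]]
  [Head [Head [Head [Head v] xor [Head v]] xor [Head v]] xor [Head v]]

5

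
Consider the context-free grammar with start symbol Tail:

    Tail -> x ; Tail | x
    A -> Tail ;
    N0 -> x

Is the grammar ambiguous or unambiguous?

Unambiguous

Only Tail is reachable from Tail; ignoring the rest: Right-recursive list with a separator: after each atom, whether the separator follows determines the rule. One parse per string.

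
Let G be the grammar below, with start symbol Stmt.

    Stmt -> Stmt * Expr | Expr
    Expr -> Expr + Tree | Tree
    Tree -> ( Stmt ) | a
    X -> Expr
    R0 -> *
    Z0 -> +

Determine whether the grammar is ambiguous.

(X, R0, Z0 are unreachable from Stmt, so their rules don't affect L(Stmt).) The grammar is stratified — Stmt handles '*' (left-recursive), Expr handles '+', Tree atoms. Each operator has a fixed associativity and precedence level, so every string has one parse.

Unambiguous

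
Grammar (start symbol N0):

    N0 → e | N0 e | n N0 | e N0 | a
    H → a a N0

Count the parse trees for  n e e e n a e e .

Parse trees for n e e e n a e e (showing first 6 of 21):
  [N0 [N0 [N0 n [N0 e [N0 e [N0 e [N0 n [N0 a]]]]]] e] e]
  [N0 [N0 n [N0 [N0 e [N0 e [N0 e [N0 n [N0 a]]]]] e]] e]
  [N0 [N0 n [N0 e [N0 [N0 e [N0 e [N0 n [N0 a]]]] e]]] e]
  [N0 [N0 n [N0 e [N0 e [N0 [N0 e [N0 n [N0 a]]] e]]]] e]
  [N0 [N0 n [N0 e [N0 e [N0 e [N0 [N0 n [N0 a]] e]]]]] e]
  [N0 [N0 n [N0 e [N0 e [N0 e [N0 n [N0 [N0 a] e]]]]]] e]

21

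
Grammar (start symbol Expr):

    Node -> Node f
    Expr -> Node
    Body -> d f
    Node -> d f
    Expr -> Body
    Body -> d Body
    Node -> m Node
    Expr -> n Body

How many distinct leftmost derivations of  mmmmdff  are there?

Parse trees for mmmmdff:
  [Expr [Node [Node m [Node m [Node m [Node m [Node d f]]]]] f]]
  [Expr [Node m [Node [Node m [Node m [Node m [Node d f]]]] f]]]
  [Expr [Node m [Node m [Node [Node m [Node m [Node d f]]] f]]]]
  [Expr [Node m [Node m [Node m [Node [Node m [Node d f]] f]]]]]
  [Expr [Node m [Node m [Node m [Node m [Node [Node d f] f]]]]]]

5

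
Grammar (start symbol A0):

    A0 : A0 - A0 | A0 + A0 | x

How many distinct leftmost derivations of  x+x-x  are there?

2

Parse trees for x+x-x:
  [A0 [A0 [A0 x] + [A0 x]] - [A0 x]]
  [A0 [A0 x] + [A0 [A0 x] - [A0 x]]]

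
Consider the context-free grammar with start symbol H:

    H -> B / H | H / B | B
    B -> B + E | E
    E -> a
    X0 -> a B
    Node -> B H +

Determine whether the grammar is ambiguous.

Witness: a / a

Derivation 1: H ⇒ B / H ⇒ E / H ⇒ a / H ⇒ a / B ⇒ a / E ⇒ a / a
Derivation 2: H ⇒ H / B ⇒ B / B ⇒ E / B ⇒ a / B ⇒ a / E ⇒ a / a

Two distinct leftmost derivations for the same string.

Ambiguous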